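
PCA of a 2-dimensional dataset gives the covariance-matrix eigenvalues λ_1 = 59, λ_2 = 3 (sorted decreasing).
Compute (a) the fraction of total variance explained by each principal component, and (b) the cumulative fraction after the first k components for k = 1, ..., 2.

Step 1 — total variance = trace(Sigma) = Σ λ_i = 59 + 3 = 62.

Step 2 — fraction explained by component i = λ_i / Σ λ:
  PC1: 59/62 = 0.9516
  PC2: 3/62 = 0.0484

Step 3 — cumulative fraction after k components = (λ_1 + ... + λ_k) / Σ λ:
  k = 1: 59/62 = 0.9516
  k = 2: (59 + 3)/62 = 62/62 = 1

Summary (fraction, with percent):

explained: PC1 0.9516 (95.16%), PC2 0.0484 (4.84%);  cumulative: 0.9516, 1


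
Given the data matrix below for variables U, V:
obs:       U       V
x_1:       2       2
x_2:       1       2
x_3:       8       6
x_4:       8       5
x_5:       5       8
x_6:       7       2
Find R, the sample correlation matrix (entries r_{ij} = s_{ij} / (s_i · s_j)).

Step 1 — column means:
  mean(U) = (2 + 1 + 8 + 8 + 5 + 7) / 6 = 31/6 = 5.1667
  mean(V) = (2 + 2 + 6 + 5 + 8 + 2) / 6 = 25/6 = 4.1667

Step 2 — sample variances and covariances s[i,j] = (1/(n-1)) · Σ_k (x_{k,i} - mean_i) · (x_{k,j} - mean_j), with n-1 = 5:
  s[U,U] = ((-3.1667)·(-3.1667) + (-4.1667)·(-4.1667) + (2.8333)·(2.8333) + (2.8333)·(2.8333) + (-0.1667)·(-0.1667) + (1.8333)·(1.8333)) / 5 = 46.8333/5 = 9.3667
  s[U,V] = ((-3.1667)·(-2.1667) + (-4.1667)·(-2.1667) + (2.8333)·(1.8333) + (2.8333)·(0.8333) + (-0.1667)·(3.8333) + (1.8333)·(-2.1667)) / 5 = 18.8333/5 = 3.7667
  s[V,V] = ((-2.1667)·(-2.1667) + (-2.1667)·(-2.1667) + (1.8333)·(1.8333) + (0.8333)·(0.8333) + (3.8333)·(3.8333) + (-2.1667)·(-2.1667)) / 5 = 32.8333/5 = 6.5667
  Sample standard deviations s_i = √(s[i,i]):
  s(U) = √(9.3667) = 3.0605
  s(V) = √(6.5667) = 2.5626

Step 3 — r_{ij} = s_{ij} / (s_i · s_j):
  r[U,U] = 1 (diagonal).
  r[U,V] = 3.7667 / (3.0605 · 2.5626) = 3.7667 / 7.8427 = 0.4803
  r[V,V] = 1 (diagonal).

R is symmetric with unit diagonal. Assembling:

R = [[1, 0.4803],
 [0.4803, 1]]


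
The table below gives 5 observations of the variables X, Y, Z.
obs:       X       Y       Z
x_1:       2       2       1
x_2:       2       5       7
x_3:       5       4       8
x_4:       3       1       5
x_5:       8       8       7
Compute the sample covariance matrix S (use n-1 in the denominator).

Step 1 — column means:
  mean(X) = (2 + 2 + 5 + 3 + 8) / 5 = 20/5 = 4
  mean(Y) = (2 + 5 + 4 + 1 + 8) / 5 = 20/5 = 4
  mean(Z) = (1 + 7 + 8 + 5 + 7) / 5 = 28/5 = 5.6

Step 2 — sample covariance S[i,j] = (1/(n-1)) · Σ_k (x_{k,i} - mean_i) · (x_{k,j} - mean_j), with n-1 = 4.
  S[X,X] = ((-2)·(-2) + (-2)·(-2) + (1)·(1) + (-1)·(-1) + (4)·(4)) / 4 = 26/4 = 6.5
  S[X,Y] = ((-2)·(-2) + (-2)·(1) + (1)·(0) + (-1)·(-3) + (4)·(4)) / 4 = 21/4 = 5.25
  S[X,Z] = ((-2)·(-4.6) + (-2)·(1.4) + (1)·(2.4) + (-1)·(-0.6) + (4)·(1.4)) / 4 = 15/4 = 3.75
  S[Y,Y] = ((-2)·(-2) + (1)·(1) + (0)·(0) + (-3)·(-3) + (4)·(4)) / 4 = 30/4 = 7.5
  S[Y,Z] = ((-2)·(-4.6) + (1)·(1.4) + (0)·(2.4) + (-3)·(-0.6) + (4)·(1.4)) / 4 = 18/4 = 4.5
  S[Z,Z] = ((-4.6)·(-4.6) + (1.4)·(1.4) + (2.4)·(2.4) + (-0.6)·(-0.6) + (1.4)·(1.4)) / 4 = 31.2/4 = 7.8

S is symmetric (S[j,i] = S[i,j]). Assembling:

S = [[6.5, 5.25, 3.75],
 [5.25, 7.5, 4.5],
 [3.75, 4.5, 7.8]]


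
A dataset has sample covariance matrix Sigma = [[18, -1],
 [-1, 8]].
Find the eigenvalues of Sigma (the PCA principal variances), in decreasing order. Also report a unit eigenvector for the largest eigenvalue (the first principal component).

Step 1 — characteristic polynomial of 2×2 Sigma:
  det(Sigma - λI) = λ² - trace · λ + det = 0.
  trace = 18 + 8 = 26, det = 18·8 - (-1)² = 143.
Step 2 — discriminant:
  Δ = trace² - 4·det = 676 - 572 = 104.
Step 3 — eigenvalues:
  λ = (trace ± √Δ)/2 = (26 ± 10.198)/2,
  λ_1 = 18.099,  λ_2 = 7.901.

Step 4 — unit eigenvector for λ_1: solve (Sigma - λ_1 I)v = 0. First row:
  (18 - 18.099)·v_x + (-1)·v_y = 0, i.e. (-0.099)·v_x + (-1)·v_y = 0,
  so v ∝ (b, λ_1 - a) = (-1, 0.099); multiply by -1 so the first entry is positive: u = (1, -0.099).
  ||u|| = √((1)² + (-0.099)²) = √(1.0098) ≈ 1.0049,
  v_1 = u/||u|| ≈ (0.9951, -0.0985) (||v_1|| = 1).

λ_1 = 18.099,  λ_2 = 7.901;  v_1 ≈ (0.9951, -0.0985)


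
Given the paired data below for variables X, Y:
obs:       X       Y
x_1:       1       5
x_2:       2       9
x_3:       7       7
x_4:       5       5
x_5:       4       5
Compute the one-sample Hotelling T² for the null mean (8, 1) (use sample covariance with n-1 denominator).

Step 1 — sample mean vector:
  mean(X) = (1 + 2 + 7 + 5 + 4) / 5 = 19/5 = 3.8
  mean(Y) = (5 + 9 + 7 + 5 + 5) / 5 = 31/5 = 6.2
  x̄ = (3.8, 6.2),  deviation x̄ - mu_0 = (3.8, 6.2) - (8, 1) = (-4.2, 5.2).

Step 2 — sample covariance matrix, S[i,j] = (1/(n-1)) · Σ_k (x_{k,i} - mean_i) · (x_{k,j} - mean_j), divisor n-1 = 4:
  S[X,X] = ((-2.8)·(-2.8) + (-1.8)·(-1.8) + (3.2)·(3.2) + (1.2)·(1.2) + (0.2)·(0.2)) / 4 = 22.8/4 = 5.7
  S[X,Y] = ((-2.8)·(-1.2) + (-1.8)·(2.8) + (3.2)·(0.8) + (1.2)·(-1.2) + (0.2)·(-1.2)) / 4 = -0.8/4 = -0.2
  S[Y,Y] = ((-1.2)·(-1.2) + (2.8)·(2.8) + (0.8)·(0.8) + (-1.2)·(-1.2) + (-1.2)·(-1.2)) / 4 = 12.8/4 = 3.2
  S = [[5.7, -0.2],
 [-0.2, 3.2]].

Step 3 — invert S. det(S) = 5.7·3.2 - (-0.2)² = 18.2.
  S^{-1} = (1/det) · [[d, -b], [-b, a]] = [[0.1758, 0.011],
 [0.011, 0.3132]].

Step 4 — quadratic form (x̄ - mu_0)^T · S^{-1} · (x̄ - mu_0):
  S^{-1} · (x̄ - mu_0) = (-0.6813, 1.5824),
  (x̄ - mu_0)^T · [...] = (-4.2)·(-0.6813) + (5.2)·(1.5824) = 11.0901.

Step 5 — scale by n: T² = 5 · 11.0901 = 55.4505.

T² ≈ 55.4505


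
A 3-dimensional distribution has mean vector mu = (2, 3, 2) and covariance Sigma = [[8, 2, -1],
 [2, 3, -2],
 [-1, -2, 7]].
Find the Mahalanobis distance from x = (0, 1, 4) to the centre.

Step 1 — centre the observation: (x - mu) = (-2, -2, 2).

Step 2 — invert Sigma (cofactor / det for 3×3, or solve directly):
  Sigma^{-1} = [[0.1504, -0.1062, -0.0088],
 [-0.1062, 0.4867, 0.1239],
 [-0.0088, 0.1239, 0.177]].

Step 3 — form the quadratic (x - mu)^T · Sigma^{-1} · (x - mu):
  Sigma^{-1} · (x - mu) = (-0.1062, -0.5133, 0.1239).
  (x - mu)^T · [Sigma^{-1} · (x - mu)] = (-2)·(-0.1062) + (-2)·(-0.5133) + (2)·(0.1239) = 1.4867.

Step 4 — take square root: d = √(1.4867) ≈ 1.2193.

d(x, mu) = √(1.4867) ≈ 1.2193


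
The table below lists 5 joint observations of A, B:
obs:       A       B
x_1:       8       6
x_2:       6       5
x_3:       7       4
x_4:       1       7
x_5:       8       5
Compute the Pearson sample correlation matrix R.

Step 1 — column means:
  mean(A) = (8 + 6 + 7 + 1 + 8) / 5 = 30/5 = 6
  mean(B) = (6 + 5 + 4 + 7 + 5) / 5 = 27/5 = 5.4

Step 2 — sample variances and covariances s[i,j] = (1/(n-1)) · Σ_k (x_{k,i} - mean_i) · (x_{k,j} - mean_j), with n-1 = 4:
  s[A,A] = ((2)·(2) + (0)·(0) + (1)·(1) + (-5)·(-5) + (2)·(2)) / 4 = 34/4 = 8.5
  s[A,B] = ((2)·(0.6) + (0)·(-0.4) + (1)·(-1.4) + (-5)·(1.6) + (2)·(-0.4)) / 4 = -9/4 = -2.25
  s[B,B] = ((0.6)·(0.6) + (-0.4)·(-0.4) + (-1.4)·(-1.4) + (1.6)·(1.6) + (-0.4)·(-0.4)) / 4 = 5.2/4 = 1.3
  Sample standard deviations s_i = √(s[i,i]):
  s(A) = √(8.5) = 2.9155
  s(B) = √(1.3) = 1.1402

Step 3 — r_{ij} = s_{ij} / (s_i · s_j):
  r[A,A] = 1 (diagonal).
  r[A,B] = -2.25 / (2.9155 · 1.1402) = -2.25 / 3.3242 = -0.6769
  r[B,B] = 1 (diagonal).

R is symmetric with unit diagonal. Assembling:

R = [[1, -0.6769],
 [-0.6769, 1]]


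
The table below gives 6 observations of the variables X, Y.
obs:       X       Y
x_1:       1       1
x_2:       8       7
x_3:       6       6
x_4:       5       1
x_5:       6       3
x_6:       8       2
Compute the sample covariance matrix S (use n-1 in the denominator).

Step 1 — column means:
  mean(X) = (1 + 8 + 6 + 5 + 6 + 8) / 6 = 34/6 = 5.6667
  mean(Y) = (1 + 7 + 6 + 1 + 3 + 2) / 6 = 20/6 = 3.3333

Step 2 — sample covariance S[i,j] = (1/(n-1)) · Σ_k (x_{k,i} - mean_i) · (x_{k,j} - mean_j), with n-1 = 5.
  S[X,X] = ((-4.6667)·(-4.6667) + (2.3333)·(2.3333) + (0.3333)·(0.3333) + (-0.6667)·(-0.6667) + (0.3333)·(0.3333) + (2.3333)·(2.3333)) / 5 = 33.3333/5 = 6.6667
  S[X,Y] = ((-4.6667)·(-2.3333) + (2.3333)·(3.6667) + (0.3333)·(2.6667) + (-0.6667)·(-2.3333) + (0.3333)·(-0.3333) + (2.3333)·(-1.3333)) / 5 = 18.6667/5 = 3.7333
  S[Y,Y] = ((-2.3333)·(-2.3333) + (3.6667)·(3.6667) + (2.6667)·(2.6667) + (-2.3333)·(-2.3333) + (-0.3333)·(-0.3333) + (-1.3333)·(-1.3333)) / 5 = 33.3333/5 = 6.6667

S is symmetric (S[j,i] = S[i,j]). Assembling:

S = [[6.6667, 3.7333],
 [3.7333, 6.6667]]


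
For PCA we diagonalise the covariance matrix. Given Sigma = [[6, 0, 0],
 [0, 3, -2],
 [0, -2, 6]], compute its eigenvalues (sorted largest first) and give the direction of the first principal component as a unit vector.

Step 1 — characteristic polynomial p(λ) = det(λI - Sigma) = λ³ - tr·λ² + c_1·λ - det, where tr = trace, c_1 = sum of the principal 2×2 minors, det = det(Sigma):
  tr = 6 + 3 + 6 = 15,
  c_1 = (6·3 - (0)²) + (6·6 - (0)²) + (3·6 - (-2)²) = 18 + 36 + 14 = 68,
  det = 6·(3·6 - (-2)²) - (0)·((0)·6 - (-2)·(0)) + (0)·((0)·(-2) - 3·(0)) = 6·(14) - (0)·(0) + (0)·(0) = 84.
  So p(λ) = λ³ - 15λ² + 68λ - 84.
Step 2 — look for an integer root (rational root theorem: any rational root is an integer divisor of 84). Testing λ = 2:
  p(2) = 8 - 60 + 136 - 84 = 0  ✓
  Dividing out (λ - 2): p(λ) = (λ - 2)(λ² - 13λ + 42).
Step 3 — remaining eigenvalues from the quadratic λ² - 13λ + 42 = 0:
  Δ = 13² - 4·42 = 169 - 168 = 1,  λ = (13 ± √1)/2 = (13 ± 1)/2 = 7 or 6.
  Sorted: λ_1 = 7,  λ_2 = 6,  λ_3 = 2  (check: sum = 15 = tr ✓).

Step 4 — unit eigenvector for λ_1 = 7: v spans the null space of (Sigma - λ_1 I), whose rows are
  r_1 = (-1, 0, 0),  r_2 = (0, -4, -2),  r_3 = (0, -2, -1).
  v is orthogonal to every row, so take v ∝ r_1 × r_2 = ((0)·(-2) - (0)·(-4), (0)·(0) - (-1)·(-2), (-1)·(-4) - (0)·(0)) = (0, -2, 4).
  Rescale (divide by 2; multiply by -1 so the first nonzero entry is positive): u = (0, 1, -2).
  ||u|| = √((0)² + (1)² + (-2)²) = √(5) ≈ 2.2361,  v_1 = u/||u|| ≈ (0, 0.4472, -0.8944) (||v_1|| = 1).

λ_1 = 7,  λ_2 = 6,  λ_3 = 2;  v_1 ≈ (0, 0.4472, -0.8944)


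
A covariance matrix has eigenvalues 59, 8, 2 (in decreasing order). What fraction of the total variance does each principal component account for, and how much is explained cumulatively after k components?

Step 1 — total variance = trace(Sigma) = Σ λ_i = 59 + 8 + 2 = 69.

Step 2 — fraction explained by component i = λ_i / Σ λ:
  PC1: 59/69 = 0.8551
  PC2: 8/69 = 0.1159
  PC3: 2/69 = 0.029

Step 3 — cumulative fraction after k components = (λ_1 + ... + λ_k) / Σ λ:
  k = 1: 59/69 = 0.8551
  k = 2: (59 + 8)/69 = 67/69 = 0.971
  k = 3: (59 + 8 + 2)/69 = 69/69 = 1

Summary (fraction, with percent):

explained: PC1 0.8551 (85.51%), PC2 0.1159 (11.59%), PC3 0.029 (2.9%);  cumulative: 0.8551, 0.971, 1


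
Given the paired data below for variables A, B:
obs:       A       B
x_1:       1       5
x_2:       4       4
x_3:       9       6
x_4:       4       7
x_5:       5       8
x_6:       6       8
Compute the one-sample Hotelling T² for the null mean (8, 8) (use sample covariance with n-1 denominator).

Step 1 — sample mean vector:
  mean(A) = (1 + 4 + 9 + 4 + 5 + 6) / 6 = 29/6 = 4.8333
  mean(B) = (5 + 4 + 6 + 7 + 8 + 8) / 6 = 38/6 = 6.3333
  x̄ = (4.8333, 6.3333),  deviation x̄ - mu_0 = (4.8333, 6.3333) - (8, 8) = (-3.1667, -1.6667).

Step 2 — sample covariance matrix, S[i,j] = (1/(n-1)) · Σ_k (x_{k,i} - mean_i) · (x_{k,j} - mean_j), divisor n-1 = 5:
  S[A,A] = ((-3.8333)·(-3.8333) + (-0.8333)·(-0.8333) + (4.1667)·(4.1667) + (-0.8333)·(-0.8333) + (0.1667)·(0.1667) + (1.1667)·(1.1667)) / 5 = 34.8333/5 = 6.9667
  S[A,B] = ((-3.8333)·(-1.3333) + (-0.8333)·(-2.3333) + (4.1667)·(-0.3333) + (-0.8333)·(0.6667) + (0.1667)·(1.6667) + (1.1667)·(1.6667)) / 5 = 7.3333/5 = 1.4667
  S[B,B] = ((-1.3333)·(-1.3333) + (-2.3333)·(-2.3333) + (-0.3333)·(-0.3333) + (0.6667)·(0.6667) + (1.6667)·(1.6667) + (1.6667)·(1.6667)) / 5 = 13.3333/5 = 2.6667
  S = [[6.9667, 1.4667],
 [1.4667, 2.6667]].

Step 3 — invert S. det(S) = 6.9667·2.6667 - (1.4667)² = 16.4267.
  S^{-1} = (1/det) · [[d, -b], [-b, a]] = [[0.1623, -0.0893],
 [-0.0893, 0.4241]].

Step 4 — quadratic form (x̄ - mu_0)^T · S^{-1} · (x̄ - mu_0):
  S^{-1} · (x̄ - mu_0) = (-0.3653, -0.4241),
  (x̄ - mu_0)^T · [...] = (-3.1667)·(-0.3653) + (-1.6667)·(-0.4241) = 1.8635.

Step 5 — scale by n: T² = 6 · 1.8635 = 11.181.

T² ≈ 11.181


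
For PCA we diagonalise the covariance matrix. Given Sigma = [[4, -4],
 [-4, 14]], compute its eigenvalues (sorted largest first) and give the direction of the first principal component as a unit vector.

Step 1 — characteristic polynomial of 2×2 Sigma:
  det(Sigma - λI) = λ² - trace · λ + det = 0.
  trace = 4 + 14 = 18, det = 4·14 - (-4)² = 40.
Step 2 — discriminant:
  Δ = trace² - 4·det = 324 - 160 = 164.
Step 3 — eigenvalues:
  λ = (trace ± √Δ)/2 = (18 ± 12.8062)/2,
  λ_1 = 15.4031,  λ_2 = 2.5969.

Step 4 — unit eigenvector for λ_1: solve (Sigma - λ_1 I)v = 0. First row:
  (4 - 15.4031)·v_x + (-4)·v_y = 0, i.e. (-11.4031)·v_x + (-4)·v_y = 0,
  so v ∝ (b, λ_1 - a) = (-4, 11.4031); multiply by -1 so the first entry is positive: u = (4, -11.4031).
  ||u|| = √((4)² + (-11.4031)²) = √(146.0312) ≈ 12.0843,
  v_1 = u/||u|| ≈ (0.331, -0.9436) (||v_1|| = 1).

λ_1 = 15.4031,  λ_2 = 2.5969;  v_1 ≈ (0.331, -0.9436)


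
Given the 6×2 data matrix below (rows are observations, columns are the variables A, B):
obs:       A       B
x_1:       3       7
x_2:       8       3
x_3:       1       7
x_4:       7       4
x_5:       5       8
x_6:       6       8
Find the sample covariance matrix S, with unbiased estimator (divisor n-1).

Step 1 — column means:
  mean(A) = (3 + 8 + 1 + 7 + 5 + 6) / 6 = 30/6 = 5
  mean(B) = (7 + 3 + 7 + 4 + 8 + 8) / 6 = 37/6 = 6.1667

Step 2 — sample covariance S[i,j] = (1/(n-1)) · Σ_k (x_{k,i} - mean_i) · (x_{k,j} - mean_j), with n-1 = 5.
  S[A,A] = ((-2)·(-2) + (3)·(3) + (-4)·(-4) + (2)·(2) + (0)·(0) + (1)·(1)) / 5 = 34/5 = 6.8
  S[A,B] = ((-2)·(0.8333) + (3)·(-3.1667) + (-4)·(0.8333) + (2)·(-2.1667) + (0)·(1.8333) + (1)·(1.8333)) / 5 = -17/5 = -3.4
  S[B,B] = ((0.8333)·(0.8333) + (-3.1667)·(-3.1667) + (0.8333)·(0.8333) + (-2.1667)·(-2.1667) + (1.8333)·(1.8333) + (1.8333)·(1.8333)) / 5 = 22.8333/5 = 4.5667

S is symmetric (S[j,i] = S[i,j]). Assembling:

S = [[6.8, -3.4],
 [-3.4, 4.5667]]


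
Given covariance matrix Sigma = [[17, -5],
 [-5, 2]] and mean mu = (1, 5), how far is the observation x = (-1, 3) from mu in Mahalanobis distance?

Step 1 — centre the observation: (x - mu) = (-2, -2).

Step 2 — invert Sigma. det(Sigma) = 17·2 - (-5)² = 9.
  Sigma^{-1} = (1/det) · [[d, -b], [-b, a]] = [[0.2222, 0.5556],
 [0.5556, 1.8889]].

Step 3 — form the quadratic (x - mu)^T · Sigma^{-1} · (x - mu):
  Sigma^{-1} · (x - mu) = (-1.5556, -4.8889).
  (x - mu)^T · [Sigma^{-1} · (x - mu)] = (-2)·(-1.5556) + (-2)·(-4.8889) = 12.8889.

Step 4 — take square root: d = √(12.8889) ≈ 3.5901.

d(x, mu) = √(12.8889) ≈ 3.5901


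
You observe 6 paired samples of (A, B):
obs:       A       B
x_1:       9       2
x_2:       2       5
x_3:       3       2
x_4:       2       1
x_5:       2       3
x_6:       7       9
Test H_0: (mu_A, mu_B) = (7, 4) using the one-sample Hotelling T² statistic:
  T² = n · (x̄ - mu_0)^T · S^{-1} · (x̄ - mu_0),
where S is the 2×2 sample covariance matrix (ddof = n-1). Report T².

Step 1 — sample mean vector:
  mean(A) = (9 + 2 + 3 + 2 + 2 + 7) / 6 = 25/6 = 4.1667
  mean(B) = (2 + 5 + 2 + 1 + 3 + 9) / 6 = 22/6 = 3.6667
  x̄ = (4.1667, 3.6667),  deviation x̄ - mu_0 = (4.1667, 3.6667) - (7, 4) = (-2.8333, -0.3333).

Step 2 — sample covariance matrix, S[i,j] = (1/(n-1)) · Σ_k (x_{k,i} - mean_i) · (x_{k,j} - mean_j), divisor n-1 = 5:
  S[A,A] = ((4.8333)·(4.8333) + (-2.1667)·(-2.1667) + (-1.1667)·(-1.1667) + (-2.1667)·(-2.1667) + (-2.1667)·(-2.1667) + (2.8333)·(2.8333)) / 5 = 46.8333/5 = 9.3667
  S[A,B] = ((4.8333)·(-1.6667) + (-2.1667)·(1.3333) + (-1.1667)·(-1.6667) + (-2.1667)·(-2.6667) + (-2.1667)·(-0.6667) + (2.8333)·(5.3333)) / 5 = 13.3333/5 = 2.6667
  S[B,B] = ((-1.6667)·(-1.6667) + (1.3333)·(1.3333) + (-1.6667)·(-1.6667) + (-2.6667)·(-2.6667) + (-0.6667)·(-0.6667) + (5.3333)·(5.3333)) / 5 = 43.3333/5 = 8.6667
  S = [[9.3667, 2.6667],
 [2.6667, 8.6667]].

Step 3 — invert S. det(S) = 9.3667·8.6667 - (2.6667)² = 74.0667.
  S^{-1} = (1/det) · [[d, -b], [-b, a]] = [[0.117, -0.036],
 [-0.036, 0.1265]].

Step 4 — quadratic form (x̄ - mu_0)^T · S^{-1} · (x̄ - mu_0):
  S^{-1} · (x̄ - mu_0) = (-0.3195, 0.0599),
  (x̄ - mu_0)^T · [...] = (-2.8333)·(-0.3195) + (-0.3333)·(0.0599) = 0.8854.

Step 5 — scale by n: T² = 6 · 0.8854 = 5.3123.

T² ≈ 5.3123


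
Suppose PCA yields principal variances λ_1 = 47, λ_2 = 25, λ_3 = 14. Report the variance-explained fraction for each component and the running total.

Step 1 — total variance = trace(Sigma) = Σ λ_i = 47 + 25 + 14 = 86.

Step 2 — fraction explained by component i = λ_i / Σ λ:
  PC1: 47/86 = 0.5465
  PC2: 25/86 = 0.2907
  PC3: 14/86 = 0.1628

Step 3 — cumulative fraction after k components = (λ_1 + ... + λ_k) / Σ λ:
  k = 1: 47/86 = 0.5465
  k = 2: (47 + 25)/86 = 72/86 = 0.8372
  k = 3: (47 + 25 + 14)/86 = 86/86 = 1

Summary (fraction, with percent):

explained: PC1 0.5465 (54.65%), PC2 0.2907 (29.07%), PC3 0.1628 (16.28%);  cumulative: 0.5465, 0.8372, 1


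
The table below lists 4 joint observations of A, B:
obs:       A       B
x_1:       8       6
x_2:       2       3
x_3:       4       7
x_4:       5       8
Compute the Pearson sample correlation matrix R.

Step 1 — column means:
  mean(A) = (8 + 2 + 4 + 5) / 4 = 19/4 = 4.75
  mean(B) = (6 + 3 + 7 + 8) / 4 = 24/4 = 6

Step 2 — sample variances and covariances s[i,j] = (1/(n-1)) · Σ_k (x_{k,i} - mean_i) · (x_{k,j} - mean_j), with n-1 = 3:
  s[A,A] = ((3.25)·(3.25) + (-2.75)·(-2.75) + (-0.75)·(-0.75) + (0.25)·(0.25)) / 3 = 18.75/3 = 6.25
  s[A,B] = ((3.25)·(0) + (-2.75)·(-3) + (-0.75)·(1) + (0.25)·(2)) / 3 = 8/3 = 2.6667
  s[B,B] = ((0)·(0) + (-3)·(-3) + (1)·(1) + (2)·(2)) / 3 = 14/3 = 4.6667
  Sample standard deviations s_i = √(s[i,i]):
  s(A) = √(6.25) = 2.5
  s(B) = √(4.6667) = 2.1602

Step 3 — r_{ij} = s_{ij} / (s_i · s_j):
  r[A,A] = 1 (diagonal).
  r[A,B] = 2.6667 / (2.5 · 2.1602) = 2.6667 / 5.4006 = 0.4938
  r[B,B] = 1 (diagonal).

R is symmetric with unit diagonal. Assembling:

R = [[1, 0.4938],
 [0.4938, 1]]


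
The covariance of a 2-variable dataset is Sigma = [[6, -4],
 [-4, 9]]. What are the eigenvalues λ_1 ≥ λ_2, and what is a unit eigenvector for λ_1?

Step 1 — characteristic polynomial of 2×2 Sigma:
  det(Sigma - λI) = λ² - trace · λ + det = 0.
  trace = 6 + 9 = 15, det = 6·9 - (-4)² = 38.
Step 2 — discriminant:
  Δ = trace² - 4·det = 225 - 152 = 73.
Step 3 — eigenvalues:
  λ = (trace ± √Δ)/2 = (15 ± 8.544)/2,
  λ_1 = 11.772,  λ_2 = 3.228.

Step 4 — unit eigenvector for λ_1: solve (Sigma - λ_1 I)v = 0. First row:
  (6 - 11.772)·v_x + (-4)·v_y = 0, i.e. (-5.772)·v_x + (-4)·v_y = 0,
  so v ∝ (b, λ_1 - a) = (-4, 5.772); multiply by -1 so the first entry is positive: u = (4, -5.772).
  ||u|| = √((4)² + (-5.772)²) = √(49.316) ≈ 7.0225,
  v_1 = u/||u|| ≈ (0.5696, -0.8219) (||v_1|| = 1).

λ_1 = 11.772,  λ_2 = 3.228;  v_1 ≈ (0.5696, -0.8219)


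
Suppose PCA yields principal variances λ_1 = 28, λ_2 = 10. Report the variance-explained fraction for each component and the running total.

Step 1 — total variance = trace(Sigma) = Σ λ_i = 28 + 10 = 38.

Step 2 — fraction explained by component i = λ_i / Σ λ:
  PC1: 28/38 = 0.7368
  PC2: 10/38 = 0.2632

Step 3 — cumulative fraction after k components = (λ_1 + ... + λ_k) / Σ λ:
  k = 1: 28/38 = 0.7368
  k = 2: (28 + 10)/38 = 38/38 = 1

Summary (fraction, with percent):

explained: PC1 0.7368 (73.68%), PC2 0.2632 (26.32%);  cumulative: 0.7368, 1


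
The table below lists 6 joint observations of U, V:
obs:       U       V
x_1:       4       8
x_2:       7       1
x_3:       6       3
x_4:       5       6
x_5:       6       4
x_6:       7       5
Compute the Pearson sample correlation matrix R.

Step 1 — column means:
  mean(U) = (4 + 7 + 6 + 5 + 6 + 7) / 6 = 35/6 = 5.8333
  mean(V) = (8 + 1 + 3 + 6 + 4 + 5) / 6 = 27/6 = 4.5

Step 2 — sample variances and covariances s[i,j] = (1/(n-1)) · Σ_k (x_{k,i} - mean_i) · (x_{k,j} - mean_j), with n-1 = 5:
  s[U,U] = ((-1.8333)·(-1.8333) + (1.1667)·(1.1667) + (0.1667)·(0.1667) + (-0.8333)·(-0.8333) + (0.1667)·(0.1667) + (1.1667)·(1.1667)) / 5 = 6.8333/5 = 1.3667
  s[U,V] = ((-1.8333)·(3.5) + (1.1667)·(-3.5) + (0.1667)·(-1.5) + (-0.8333)·(1.5) + (0.1667)·(-0.5) + (1.1667)·(0.5)) / 5 = -11.5/5 = -2.3
  s[V,V] = ((3.5)·(3.5) + (-3.5)·(-3.5) + (-1.5)·(-1.5) + (1.5)·(1.5) + (-0.5)·(-0.5) + (0.5)·(0.5)) / 5 = 29.5/5 = 5.9
  Sample standard deviations s_i = √(s[i,i]):
  s(U) = √(1.3667) = 1.169
  s(V) = √(5.9) = 2.429

Step 3 — r_{ij} = s_{ij} / (s_i · s_j):
  r[U,U] = 1 (diagonal).
  r[U,V] = -2.3 / (1.169 · 2.429) = -2.3 / 2.8396 = -0.81
  r[V,V] = 1 (diagonal).

R is symmetric with unit diagonal. Assembling:

R = [[1, -0.81],
 [-0.81, 1]]


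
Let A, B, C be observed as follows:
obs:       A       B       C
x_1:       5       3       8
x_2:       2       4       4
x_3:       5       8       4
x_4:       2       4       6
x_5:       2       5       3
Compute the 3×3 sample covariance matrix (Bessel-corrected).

Step 1 — column means:
  mean(A) = (5 + 2 + 5 + 2 + 2) / 5 = 16/5 = 3.2
  mean(B) = (3 + 4 + 8 + 4 + 5) / 5 = 24/5 = 4.8
  mean(C) = (8 + 4 + 4 + 6 + 3) / 5 = 25/5 = 5

Step 2 — sample covariance S[i,j] = (1/(n-1)) · Σ_k (x_{k,i} - mean_i) · (x_{k,j} - mean_j), with n-1 = 4.
  S[A,A] = ((1.8)·(1.8) + (-1.2)·(-1.2) + (1.8)·(1.8) + (-1.2)·(-1.2) + (-1.2)·(-1.2)) / 4 = 10.8/4 = 2.7
  S[A,B] = ((1.8)·(-1.8) + (-1.2)·(-0.8) + (1.8)·(3.2) + (-1.2)·(-0.8) + (-1.2)·(0.2)) / 4 = 4.2/4 = 1.05
  S[A,C] = ((1.8)·(3) + (-1.2)·(-1) + (1.8)·(-1) + (-1.2)·(1) + (-1.2)·(-2)) / 4 = 6/4 = 1.5
  S[B,B] = ((-1.8)·(-1.8) + (-0.8)·(-0.8) + (3.2)·(3.2) + (-0.8)·(-0.8) + (0.2)·(0.2)) / 4 = 14.8/4 = 3.7
  S[B,C] = ((-1.8)·(3) + (-0.8)·(-1) + (3.2)·(-1) + (-0.8)·(1) + (0.2)·(-2)) / 4 = -9/4 = -2.25
  S[C,C] = ((3)·(3) + (-1)·(-1) + (-1)·(-1) + (1)·(1) + (-2)·(-2)) / 4 = 16/4 = 4

S is symmetric (S[j,i] = S[i,j]). Assembling:

S = [[2.7, 1.05, 1.5],
 [1.05, 3.7, -2.25],
 [1.5, -2.25, 4]]


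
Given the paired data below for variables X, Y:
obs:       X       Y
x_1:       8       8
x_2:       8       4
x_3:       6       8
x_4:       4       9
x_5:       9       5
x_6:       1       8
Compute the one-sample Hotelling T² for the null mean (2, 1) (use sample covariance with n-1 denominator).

Step 1 — sample mean vector:
  mean(X) = (8 + 8 + 6 + 4 + 9 + 1) / 6 = 36/6 = 6
  mean(Y) = (8 + 4 + 8 + 9 + 5 + 8) / 6 = 42/6 = 7
  x̄ = (6, 7),  deviation x̄ - mu_0 = (6, 7) - (2, 1) = (4, 6).

Step 2 — sample covariance matrix, S[i,j] = (1/(n-1)) · Σ_k (x_{k,i} - mean_i) · (x_{k,j} - mean_j), divisor n-1 = 5:
  S[X,X] = ((2)·(2) + (2)·(2) + (0)·(0) + (-2)·(-2) + (3)·(3) + (-5)·(-5)) / 5 = 46/5 = 9.2
  S[X,Y] = ((2)·(1) + (2)·(-3) + (0)·(1) + (-2)·(2) + (3)·(-2) + (-5)·(1)) / 5 = -19/5 = -3.8
  S[Y,Y] = ((1)·(1) + (-3)·(-3) + (1)·(1) + (2)·(2) + (-2)·(-2) + (1)·(1)) / 5 = 20/5 = 4
  S = [[9.2, -3.8],
 [-3.8, 4]].

Step 3 — invert S. det(S) = 9.2·4 - (-3.8)² = 22.36.
  S^{-1} = (1/det) · [[d, -b], [-b, a]] = [[0.1789, 0.1699],
 [0.1699, 0.4114]].

Step 4 — quadratic form (x̄ - mu_0)^T · S^{-1} · (x̄ - mu_0):
  S^{-1} · (x̄ - mu_0) = (1.7352, 3.1485),
  (x̄ - mu_0)^T · [...] = (4)·(1.7352) + (6)·(3.1485) = 25.8318.

Step 5 — scale by n: T² = 6 · 25.8318 = 154.9911.

T² ≈ 154.9911


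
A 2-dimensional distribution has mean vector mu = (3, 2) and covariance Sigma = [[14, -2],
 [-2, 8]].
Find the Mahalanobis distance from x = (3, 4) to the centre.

Step 1 — centre the observation: (x - mu) = (0, 2).

Step 2 — invert Sigma. det(Sigma) = 14·8 - (-2)² = 108.
  Sigma^{-1} = (1/det) · [[d, -b], [-b, a]] = [[0.0741, 0.0185],
 [0.0185, 0.1296]].

Step 3 — form the quadratic (x - mu)^T · Sigma^{-1} · (x - mu):
  Sigma^{-1} · (x - mu) = (0.037, 0.2593).
  (x - mu)^T · [Sigma^{-1} · (x - mu)] = (0)·(0.037) + (2)·(0.2593) = 0.5185.

Step 4 — take square root: d = √(0.5185) ≈ 0.7201.

d(x, mu) = √(0.5185) ≈ 0.7201


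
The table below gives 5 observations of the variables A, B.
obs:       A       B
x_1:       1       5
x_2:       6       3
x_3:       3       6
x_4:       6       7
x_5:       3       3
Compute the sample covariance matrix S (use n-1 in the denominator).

Step 1 — column means:
  mean(A) = (1 + 6 + 3 + 6 + 3) / 5 = 19/5 = 3.8
  mean(B) = (5 + 3 + 6 + 7 + 3) / 5 = 24/5 = 4.8

Step 2 — sample covariance S[i,j] = (1/(n-1)) · Σ_k (x_{k,i} - mean_i) · (x_{k,j} - mean_j), with n-1 = 4.
  S[A,A] = ((-2.8)·(-2.8) + (2.2)·(2.2) + (-0.8)·(-0.8) + (2.2)·(2.2) + (-0.8)·(-0.8)) / 4 = 18.8/4 = 4.7
  S[A,B] = ((-2.8)·(0.2) + (2.2)·(-1.8) + (-0.8)·(1.2) + (2.2)·(2.2) + (-0.8)·(-1.8)) / 4 = 0.8/4 = 0.2
  S[B,B] = ((0.2)·(0.2) + (-1.8)·(-1.8) + (1.2)·(1.2) + (2.2)·(2.2) + (-1.8)·(-1.8)) / 4 = 12.8/4 = 3.2

S is symmetric (S[j,i] = S[i,j]). Assembling:

S = [[4.7, 0.2],
 [0.2, 3.2]]


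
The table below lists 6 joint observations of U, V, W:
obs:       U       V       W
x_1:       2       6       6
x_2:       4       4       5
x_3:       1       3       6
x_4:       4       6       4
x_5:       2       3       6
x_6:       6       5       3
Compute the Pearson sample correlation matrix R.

Step 1 — column means:
  mean(U) = (2 + 4 + 1 + 4 + 2 + 6) / 6 = 19/6 = 3.1667
  mean(V) = (6 + 4 + 3 + 6 + 3 + 5) / 6 = 27/6 = 4.5
  mean(W) = (6 + 5 + 6 + 4 + 6 + 3) / 6 = 30/6 = 5

Step 2 — sample variances and covariances s[i,j] = (1/(n-1)) · Σ_k (x_{k,i} - mean_i) · (x_{k,j} - mean_j), with n-1 = 5:
  s[U,U] = ((-1.1667)·(-1.1667) + (0.8333)·(0.8333) + (-2.1667)·(-2.1667) + (0.8333)·(0.8333) + (-1.1667)·(-1.1667) + (2.8333)·(2.8333)) / 5 = 16.8333/5 = 3.3667
  s[U,V] = ((-1.1667)·(1.5) + (0.8333)·(-0.5) + (-2.1667)·(-1.5) + (0.8333)·(1.5) + (-1.1667)·(-1.5) + (2.8333)·(0.5)) / 5 = 5.5/5 = 1.1
  s[U,W] = ((-1.1667)·(1) + (0.8333)·(0) + (-2.1667)·(1) + (0.8333)·(-1) + (-1.1667)·(1) + (2.8333)·(-2)) / 5 = -11/5 = -2.2
  s[V,V] = ((1.5)·(1.5) + (-0.5)·(-0.5) + (-1.5)·(-1.5) + (1.5)·(1.5) + (-1.5)·(-1.5) + (0.5)·(0.5)) / 5 = 9.5/5 = 1.9
  s[V,W] = ((1.5)·(1) + (-0.5)·(0) + (-1.5)·(1) + (1.5)·(-1) + (-1.5)·(1) + (0.5)·(-2)) / 5 = -4/5 = -0.8
  s[W,W] = ((1)·(1) + (0)·(0) + (1)·(1) + (-1)·(-1) + (1)·(1) + (-2)·(-2)) / 5 = 8/5 = 1.6
  Sample standard deviations s_i = √(s[i,i]):
  s(U) = √(3.3667) = 1.8348
  s(V) = √(1.9) = 1.3784
  s(W) = √(1.6) = 1.2649

Step 3 — r_{ij} = s_{ij} / (s_i · s_j):
  r[U,U] = 1 (diagonal).
  r[U,V] = 1.1 / (1.8348 · 1.3784) = 1.1 / 2.5292 = 0.4349
  r[U,W] = -2.2 / (1.8348 · 1.2649) = -2.2 / 2.3209 = -0.9479
  r[V,V] = 1 (diagonal).
  r[V,W] = -0.8 / (1.3784 · 1.2649) = -0.8 / 1.7436 = -0.4588
  r[W,W] = 1 (diagonal).

R is symmetric with unit diagonal. Assembling:

R = [[1, 0.4349, -0.9479],
 [0.4349, 1, -0.4588],
 [-0.9479, -0.4588, 1]]


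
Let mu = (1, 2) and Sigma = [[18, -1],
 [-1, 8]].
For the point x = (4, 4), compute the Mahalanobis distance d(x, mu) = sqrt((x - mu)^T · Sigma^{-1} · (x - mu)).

Step 1 — centre the observation: (x - mu) = (3, 2).

Step 2 — invert Sigma. det(Sigma) = 18·8 - (-1)² = 143.
  Sigma^{-1} = (1/det) · [[d, -b], [-b, a]] = [[0.0559, 0.007],
 [0.007, 0.1259]].

Step 3 — form the quadratic (x - mu)^T · Sigma^{-1} · (x - mu):
  Sigma^{-1} · (x - mu) = (0.1818, 0.2727).
  (x - mu)^T · [Sigma^{-1} · (x - mu)] = (3)·(0.1818) + (2)·(0.2727) = 1.0909.

Step 4 — take square root: d = √(1.0909) ≈ 1.0445.

d(x, mu) = √(1.0909) ≈ 1.0445


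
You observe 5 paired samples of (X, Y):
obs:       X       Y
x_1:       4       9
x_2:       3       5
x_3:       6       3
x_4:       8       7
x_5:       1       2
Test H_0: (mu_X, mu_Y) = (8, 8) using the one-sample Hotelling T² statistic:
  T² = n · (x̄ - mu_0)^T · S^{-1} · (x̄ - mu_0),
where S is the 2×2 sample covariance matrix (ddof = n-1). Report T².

Step 1 — sample mean vector:
  mean(X) = (4 + 3 + 6 + 8 + 1) / 5 = 22/5 = 4.4
  mean(Y) = (9 + 5 + 3 + 7 + 2) / 5 = 26/5 = 5.2
  x̄ = (4.4, 5.2),  deviation x̄ - mu_0 = (4.4, 5.2) - (8, 8) = (-3.6, -2.8).

Step 2 — sample covariance matrix, S[i,j] = (1/(n-1)) · Σ_k (x_{k,i} - mean_i) · (x_{k,j} - mean_j), divisor n-1 = 4:
  S[X,X] = ((-0.4)·(-0.4) + (-1.4)·(-1.4) + (1.6)·(1.6) + (3.6)·(3.6) + (-3.4)·(-3.4)) / 4 = 29.2/4 = 7.3
  S[X,Y] = ((-0.4)·(3.8) + (-1.4)·(-0.2) + (1.6)·(-2.2) + (3.6)·(1.8) + (-3.4)·(-3.2)) / 4 = 12.6/4 = 3.15
  S[Y,Y] = ((3.8)·(3.8) + (-0.2)·(-0.2) + (-2.2)·(-2.2) + (1.8)·(1.8) + (-3.2)·(-3.2)) / 4 = 32.8/4 = 8.2
  S = [[7.3, 3.15],
 [3.15, 8.2]].

Step 3 — invert S. det(S) = 7.3·8.2 - (3.15)² = 49.9375.
  S^{-1} = (1/det) · [[d, -b], [-b, a]] = [[0.1642, -0.0631],
 [-0.0631, 0.1462]].

Step 4 — quadratic form (x̄ - mu_0)^T · S^{-1} · (x̄ - mu_0):
  S^{-1} · (x̄ - mu_0) = (-0.4145, -0.1822),
  (x̄ - mu_0)^T · [...] = (-3.6)·(-0.4145) + (-2.8)·(-0.1822) = 2.0025.

Step 5 — scale by n: T² = 5 · 2.0025 = 10.0125.

T² ≈ 10.0125


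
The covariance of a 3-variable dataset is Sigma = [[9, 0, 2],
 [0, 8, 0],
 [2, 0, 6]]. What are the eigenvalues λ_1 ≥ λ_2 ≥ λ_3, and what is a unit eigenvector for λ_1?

Step 1 — characteristic polynomial p(λ) = det(λI - Sigma) = λ³ - tr·λ² + c_1·λ - det, where tr = trace, c_1 = sum of the principal 2×2 minors, det = det(Sigma):
  tr = 9 + 8 + 6 = 23,
  c_1 = (9·8 - (0)²) + (9·6 - (2)²) + (8·6 - (0)²) = 72 + 50 + 48 = 170,
  det = 9·(8·6 - (0)²) - (0)·((0)·6 - (0)·(2)) + (2)·((0)·(0) - 8·(2)) = 9·(48) - (0)·(0) + (2)·(-16) = 400.
  So p(λ) = λ³ - 23λ² + 170λ - 400.
Step 2 — look for an integer root (rational root theorem: any rational root is an integer divisor of 400). Testing λ = 5:
  p(5) = 125 - 575 + 850 - 400 = 0  ✓
  Dividing out (λ - 5): p(λ) = (λ - 5)(λ² - 18λ + 80).
Step 3 — remaining eigenvalues from the quadratic λ² - 18λ + 80 = 0:
  Δ = 18² - 4·80 = 324 - 320 = 4,  λ = (18 ± √4)/2 = (18 ± 2)/2 = 10 or 8.
  Sorted: λ_1 = 10,  λ_2 = 8,  λ_3 = 5  (check: sum = 23 = tr ✓).

Step 4 — unit eigenvector for λ_1 = 10: v spans the null space of (Sigma - λ_1 I), whose rows are
  r_1 = (-1, 0, 2),  r_2 = (0, -2, 0),  r_3 = (2, 0, -4).
  v is orthogonal to every row, so take v ∝ r_1 × r_2 = ((0)·(0) - (2)·(-2), (2)·(0) - (-1)·(0), (-1)·(-2) - (0)·(0)) = (4, 0, 2).
  Rescale (divide by 2): u = (2, 0, 1).
  ||u|| = √((2)² + (0)² + (1)²) = √(5) ≈ 2.2361,  v_1 = u/||u|| ≈ (0.8944, 0, 0.4472) (||v_1|| = 1).

λ_1 = 10,  λ_2 = 8,  λ_3 = 5;  v_1 ≈ (0.8944, 0, 0.4472)


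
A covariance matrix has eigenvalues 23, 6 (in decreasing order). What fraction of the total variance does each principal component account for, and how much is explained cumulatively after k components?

Step 1 — total variance = trace(Sigma) = Σ λ_i = 23 + 6 = 29.

Step 2 — fraction explained by component i = λ_i / Σ λ:
  PC1: 23/29 = 0.7931
  PC2: 6/29 = 0.2069

Step 3 — cumulative fraction after k components = (λ_1 + ... + λ_k) / Σ λ:
  k = 1: 23/29 = 0.7931
  k = 2: (23 + 6)/29 = 29/29 = 1

Summary (fraction, with percent):

explained: PC1 0.7931 (79.31%), PC2 0.2069 (20.69%);  cumulative: 0.7931, 1


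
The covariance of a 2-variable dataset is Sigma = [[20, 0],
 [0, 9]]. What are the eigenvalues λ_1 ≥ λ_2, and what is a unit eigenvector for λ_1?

Step 1 — characteristic polynomial of 2×2 Sigma:
  det(Sigma - λI) = λ² - trace · λ + det = 0.
  trace = 20 + 9 = 29, det = 20·9 - (0)² = 180.
Step 2 — discriminant:
  Δ = trace² - 4·det = 841 - 720 = 121.
Step 3 — eigenvalues:
  λ = (trace ± √Δ)/2 = (29 ± 11)/2,
  λ_1 = 20,  λ_2 = 9.

Step 4 — unit eigenvector for λ_1: Sigma is diagonal, so its eigenvectors are the coordinate axes. λ_1 = 20 is the diagonal entry on the first coordinate axis, hence
  v_1 = (1, 0) (||v_1|| = 1).

λ_1 = 20,  λ_2 = 9;  v_1 ≈ (1, 0)


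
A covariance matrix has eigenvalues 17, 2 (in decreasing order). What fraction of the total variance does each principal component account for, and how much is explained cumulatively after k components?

Step 1 — total variance = trace(Sigma) = Σ λ_i = 17 + 2 = 19.

Step 2 — fraction explained by component i = λ_i / Σ λ:
  PC1: 17/19 = 0.8947
  PC2: 2/19 = 0.1053

Step 3 — cumulative fraction after k components = (λ_1 + ... + λ_k) / Σ λ:
  k = 1: 17/19 = 0.8947
  k = 2: (17 + 2)/19 = 19/19 = 1

Summary (fraction, with percent):

explained: PC1 0.8947 (89.47%), PC2 0.1053 (10.53%);  cumulative: 0.8947, 1


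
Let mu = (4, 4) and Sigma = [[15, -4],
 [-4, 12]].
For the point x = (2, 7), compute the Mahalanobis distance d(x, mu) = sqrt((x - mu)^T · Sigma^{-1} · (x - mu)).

Step 1 — centre the observation: (x - mu) = (-2, 3).

Step 2 — invert Sigma. det(Sigma) = 15·12 - (-4)² = 164.
  Sigma^{-1} = (1/det) · [[d, -b], [-b, a]] = [[0.0732, 0.0244],
 [0.0244, 0.0915]].

Step 3 — form the quadratic (x - mu)^T · Sigma^{-1} · (x - mu):
  Sigma^{-1} · (x - mu) = (-0.0732, 0.2256).
  (x - mu)^T · [Sigma^{-1} · (x - mu)] = (-2)·(-0.0732) + (3)·(0.2256) = 0.8232.

Step 4 — take square root: d = √(0.8232) ≈ 0.9073.

d(x, mu) = √(0.8232) ≈ 0.9073


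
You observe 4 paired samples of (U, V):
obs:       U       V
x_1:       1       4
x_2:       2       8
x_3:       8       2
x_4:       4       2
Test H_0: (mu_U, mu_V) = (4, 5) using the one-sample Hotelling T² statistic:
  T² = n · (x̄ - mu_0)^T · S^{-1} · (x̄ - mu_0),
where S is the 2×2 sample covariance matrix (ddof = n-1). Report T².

Step 1 — sample mean vector:
  mean(U) = (1 + 2 + 8 + 4) / 4 = 15/4 = 3.75
  mean(V) = (4 + 8 + 2 + 2) / 4 = 16/4 = 4
  x̄ = (3.75, 4),  deviation x̄ - mu_0 = (3.75, 4) - (4, 5) = (-0.25, -1).

Step 2 — sample covariance matrix, S[i,j] = (1/(n-1)) · Σ_k (x_{k,i} - mean_i) · (x_{k,j} - mean_j), divisor n-1 = 3:
  S[U,U] = ((-2.75)·(-2.75) + (-1.75)·(-1.75) + (4.25)·(4.25) + (0.25)·(0.25)) / 3 = 28.75/3 = 9.5833
  S[U,V] = ((-2.75)·(0) + (-1.75)·(4) + (4.25)·(-2) + (0.25)·(-2)) / 3 = -16/3 = -5.3333
  S[V,V] = ((0)·(0) + (4)·(4) + (-2)·(-2) + (-2)·(-2)) / 3 = 24/3 = 8
  S = [[9.5833, -5.3333],
 [-5.3333, 8]].

Step 3 — invert S. det(S) = 9.5833·8 - (-5.3333)² = 48.2222.
  S^{-1} = (1/det) · [[d, -b], [-b, a]] = [[0.1659, 0.1106],
 [0.1106, 0.1987]].

Step 4 — quadratic form (x̄ - mu_0)^T · S^{-1} · (x̄ - mu_0):
  S^{-1} · (x̄ - mu_0) = (-0.1521, -0.2264),
  (x̄ - mu_0)^T · [...] = (-0.25)·(-0.1521) + (-1)·(-0.2264) = 0.2644.

Step 5 — scale by n: T² = 4 · 0.2644 = 1.0576.

T² ≈ 1.0576


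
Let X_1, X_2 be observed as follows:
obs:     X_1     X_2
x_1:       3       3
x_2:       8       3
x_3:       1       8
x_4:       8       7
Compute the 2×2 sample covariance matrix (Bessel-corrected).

Step 1 — column means:
  mean(X_1) = (3 + 8 + 1 + 8) / 4 = 20/4 = 5
  mean(X_2) = (3 + 3 + 8 + 7) / 4 = 21/4 = 5.25

Step 2 — sample covariance S[i,j] = (1/(n-1)) · Σ_k (x_{k,i} - mean_i) · (x_{k,j} - mean_j), with n-1 = 3.
  S[X_1,X_1] = ((-2)·(-2) + (3)·(3) + (-4)·(-4) + (3)·(3)) / 3 = 38/3 = 12.6667
  S[X_1,X_2] = ((-2)·(-2.25) + (3)·(-2.25) + (-4)·(2.75) + (3)·(1.75)) / 3 = -8/3 = -2.6667
  S[X_2,X_2] = ((-2.25)·(-2.25) + (-2.25)·(-2.25) + (2.75)·(2.75) + (1.75)·(1.75)) / 3 = 20.75/3 = 6.9167

S is symmetric (S[j,i] = S[i,j]). Assembling:

S = [[12.6667, -2.6667],
 [-2.6667, 6.9167]]


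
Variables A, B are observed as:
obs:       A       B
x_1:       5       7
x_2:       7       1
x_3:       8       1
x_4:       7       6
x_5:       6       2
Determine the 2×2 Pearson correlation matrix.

Step 1 — column means:
  mean(A) = (5 + 7 + 8 + 7 + 6) / 5 = 33/5 = 6.6
  mean(B) = (7 + 1 + 1 + 6 + 2) / 5 = 17/5 = 3.4

Step 2 — sample variances and covariances s[i,j] = (1/(n-1)) · Σ_k (x_{k,i} - mean_i) · (x_{k,j} - mean_j), with n-1 = 4:
  s[A,A] = ((-1.6)·(-1.6) + (0.4)·(0.4) + (1.4)·(1.4) + (0.4)·(0.4) + (-0.6)·(-0.6)) / 4 = 5.2/4 = 1.3
  s[A,B] = ((-1.6)·(3.6) + (0.4)·(-2.4) + (1.4)·(-2.4) + (0.4)·(2.6) + (-0.6)·(-1.4)) / 4 = -8.2/4 = -2.05
  s[B,B] = ((3.6)·(3.6) + (-2.4)·(-2.4) + (-2.4)·(-2.4) + (2.6)·(2.6) + (-1.4)·(-1.4)) / 4 = 33.2/4 = 8.3
  Sample standard deviations s_i = √(s[i,i]):
  s(A) = √(1.3) = 1.1402
  s(B) = √(8.3) = 2.881

Step 3 — r_{ij} = s_{ij} / (s_i · s_j):
  r[A,A] = 1 (diagonal).
  r[A,B] = -2.05 / (1.1402 · 2.881) = -2.05 / 3.2848 = -0.6241
  r[B,B] = 1 (diagonal).

R is symmetric with unit diagonal. Assembling:

R = [[1, -0.6241],
 [-0.6241, 1]]


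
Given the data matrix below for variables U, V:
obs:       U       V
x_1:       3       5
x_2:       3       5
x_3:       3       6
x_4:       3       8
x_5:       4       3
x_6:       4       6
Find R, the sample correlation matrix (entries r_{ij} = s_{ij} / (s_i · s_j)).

Step 1 — column means:
  mean(U) = (3 + 3 + 3 + 3 + 4 + 4) / 6 = 20/6 = 3.3333
  mean(V) = (5 + 5 + 6 + 8 + 3 + 6) / 6 = 33/6 = 5.5

Step 2 — sample variances and covariances s[i,j] = (1/(n-1)) · Σ_k (x_{k,i} - mean_i) · (x_{k,j} - mean_j), with n-1 = 5:
  s[U,U] = ((-0.3333)·(-0.3333) + (-0.3333)·(-0.3333) + (-0.3333)·(-0.3333) + (-0.3333)·(-0.3333) + (0.6667)·(0.6667) + (0.6667)·(0.6667)) / 5 = 1.3333/5 = 0.2667
  s[U,V] = ((-0.3333)·(-0.5) + (-0.3333)·(-0.5) + (-0.3333)·(0.5) + (-0.3333)·(2.5) + (0.6667)·(-2.5) + (0.6667)·(0.5)) / 5 = -2/5 = -0.4
  s[V,V] = ((-0.5)·(-0.5) + (-0.5)·(-0.5) + (0.5)·(0.5) + (2.5)·(2.5) + (-2.5)·(-2.5) + (0.5)·(0.5)) / 5 = 13.5/5 = 2.7
  Sample standard deviations s_i = √(s[i,i]):
  s(U) = √(0.2667) = 0.5164
  s(V) = √(2.7) = 1.6432

Step 3 — r_{ij} = s_{ij} / (s_i · s_j):
  r[U,U] = 1 (diagonal).
  r[U,V] = -0.4 / (0.5164 · 1.6432) = -0.4 / 0.8485 = -0.4714
  r[V,V] = 1 (diagonal).

R is symmetric with unit diagonal. Assembling:

R = [[1, -0.4714],
 [-0.4714, 1]]


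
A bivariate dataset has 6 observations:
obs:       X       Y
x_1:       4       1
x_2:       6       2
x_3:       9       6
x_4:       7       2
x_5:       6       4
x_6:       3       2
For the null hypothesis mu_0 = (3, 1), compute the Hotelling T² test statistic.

Step 1 — sample mean vector:
  mean(X) = (4 + 6 + 9 + 7 + 6 + 3) / 6 = 35/6 = 5.8333
  mean(Y) = (1 + 2 + 6 + 2 + 4 + 2) / 6 = 17/6 = 2.8333
  x̄ = (5.8333, 2.8333),  deviation x̄ - mu_0 = (5.8333, 2.8333) - (3, 1) = (2.8333, 1.8333).

Step 2 — sample covariance matrix, S[i,j] = (1/(n-1)) · Σ_k (x_{k,i} - mean_i) · (x_{k,j} - mean_j), divisor n-1 = 5:
  S[X,X] = ((-1.8333)·(-1.8333) + (0.1667)·(0.1667) + (3.1667)·(3.1667) + (1.1667)·(1.1667) + (0.1667)·(0.1667) + (-2.8333)·(-2.8333)) / 5 = 22.8333/5 = 4.5667
  S[X,Y] = ((-1.8333)·(-1.8333) + (0.1667)·(-0.8333) + (3.1667)·(3.1667) + (1.1667)·(-0.8333) + (0.1667)·(1.1667) + (-2.8333)·(-0.8333)) / 5 = 14.8333/5 = 2.9667
  S[Y,Y] = ((-1.8333)·(-1.8333) + (-0.8333)·(-0.8333) + (3.1667)·(3.1667) + (-0.8333)·(-0.8333) + (1.1667)·(1.1667) + (-0.8333)·(-0.8333)) / 5 = 16.8333/5 = 3.3667
  S = [[4.5667, 2.9667],
 [2.9667, 3.3667]].

Step 3 — invert S. det(S) = 4.5667·3.3667 - (2.9667)² = 6.5733.
  S^{-1} = (1/det) · [[d, -b], [-b, a]] = [[0.5122, -0.4513],
 [-0.4513, 0.6947]].

Step 4 — quadratic form (x̄ - mu_0)^T · S^{-1} · (x̄ - mu_0):
  S^{-1} · (x̄ - mu_0) = (0.6237, -0.0051),
  (x̄ - mu_0)^T · [...] = (2.8333)·(0.6237) + (1.8333)·(-0.0051) = 1.7579.

Step 5 — scale by n: T² = 6 · 1.7579 = 10.5477.

T² ≈ 10.5477
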